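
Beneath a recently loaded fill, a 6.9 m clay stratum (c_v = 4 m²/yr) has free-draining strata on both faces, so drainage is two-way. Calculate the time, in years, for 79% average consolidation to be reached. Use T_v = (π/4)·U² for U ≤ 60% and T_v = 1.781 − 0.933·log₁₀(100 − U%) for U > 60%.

Drainage path length: H_d = H/2 = 3.45 m (double drainage).
U > 60%: T_v = 1.781 − 0.933·log₁₀(100 − 79) = 0.54737.
t = T_v·H_d²/c_v = 0.54737×3.45²/4 = 1.629 years.

t ≈ 1.63 years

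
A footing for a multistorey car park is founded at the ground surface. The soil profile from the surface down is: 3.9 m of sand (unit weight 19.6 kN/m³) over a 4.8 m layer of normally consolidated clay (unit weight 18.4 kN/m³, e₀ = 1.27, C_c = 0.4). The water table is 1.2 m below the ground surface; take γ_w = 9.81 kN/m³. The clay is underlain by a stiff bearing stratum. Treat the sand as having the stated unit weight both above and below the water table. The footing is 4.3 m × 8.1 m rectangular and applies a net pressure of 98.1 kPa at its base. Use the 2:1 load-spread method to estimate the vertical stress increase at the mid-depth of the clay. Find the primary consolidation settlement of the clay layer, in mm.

S_c ≈ 101 mm

Mid-depth of clay below the ground surface: z = 3.9 + 4.8/2 = 6.3 m.
Total vertical stress at mid-clay: σ_v = 19.6×3.9 + 18.4×2.4 = 120.6 kPa.
Pore pressure: u = 9.81×(6.3 − 1.2) = 50.031 kPa.
Initial effective stress: σ'_0 = σ_v − u = 120.6 − 50.031 = 70.569 kPa.
Stress increase at mid-clay by the 2:1 spreading method:
Δσ = qBL/((B+z)(L+z)) = 98.1×4.3×8.1/((4.3+6.3)(8.1+6.3)) = 22.385 kPa
Final effective stress: σ'_f = σ'_0 + Δσ = 70.569 + 22.385 = 92.954 kPa.
Normally consolidated clay, so the full stress increment lies on the virgin compression line:
S_c = C_c·H/(1+e₀)·log₁₀(σ'_f/σ'_0) = 0.4×4.8/(1+1.27)×log₁₀(92.954/70.569)
    = 0.84581 × 0.11965 = 0.1012 m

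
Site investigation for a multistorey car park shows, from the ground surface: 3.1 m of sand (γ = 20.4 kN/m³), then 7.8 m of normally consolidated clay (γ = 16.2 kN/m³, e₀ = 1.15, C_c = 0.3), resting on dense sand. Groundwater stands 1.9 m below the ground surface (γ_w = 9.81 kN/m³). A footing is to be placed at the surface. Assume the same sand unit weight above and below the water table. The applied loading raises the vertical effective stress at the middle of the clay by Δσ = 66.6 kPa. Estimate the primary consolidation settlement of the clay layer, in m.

S_c ≈ 0.296 m

Mid-depth of clay below the ground surface: z = 3.1 + 7.8/2 = 7 m.
Total vertical stress at mid-clay: σ_v = 20.4×3.1 + 16.2×3.9 = 126.42 kPa.
Pore pressure: u = 9.81×(7 − 1.9) = 50.031 kPa.
Initial effective stress: σ'_0 = σ_v − u = 126.42 − 50.031 = 76.389 kPa.
Final effective stress: σ'_f = σ'_0 + Δσ = 76.389 + 66.6 = 142.99 kPa.
Normally consolidated clay, so the full stress increment lies on the virgin compression line:
S_c = C_c·H/(1+e₀)·log₁₀(σ'_f/σ'_0) = 0.3×7.8/(1+1.15)×log₁₀(142.99/76.389)
    = 1.0884 × 0.27227 = 0.2963 m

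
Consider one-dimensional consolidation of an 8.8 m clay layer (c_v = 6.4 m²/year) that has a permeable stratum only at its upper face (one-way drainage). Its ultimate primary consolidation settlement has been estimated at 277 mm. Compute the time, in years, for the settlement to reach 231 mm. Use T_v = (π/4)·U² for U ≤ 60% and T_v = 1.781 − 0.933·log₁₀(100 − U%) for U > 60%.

t ≈ 7.77 years

Drainage path length: H_d = H = 8.8 m (single drainage).
U = S(t)/S_ult = 231/277 = 0.8339.
U > 60%: T_v = 1.781 − 0.933·log₁₀(100 − 83.394) = 0.64248.
t = T_v·H_d²/c_v = 0.64248×8.8²/6.4 = 7.774 years.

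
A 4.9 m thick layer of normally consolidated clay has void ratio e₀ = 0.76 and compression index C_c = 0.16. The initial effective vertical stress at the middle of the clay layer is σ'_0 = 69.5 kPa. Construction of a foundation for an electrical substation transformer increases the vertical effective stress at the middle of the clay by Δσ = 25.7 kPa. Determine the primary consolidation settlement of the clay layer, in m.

S_c ≈ 0.0609 m

Final effective stress: σ'_f = σ'_0 + Δσ = 69.5 + 25.7 = 95.2 kPa.
Normally consolidated clay, so the full stress increment lies on the virgin compression line:
S_c = C_c·H/(1+e₀)·log₁₀(σ'_f/σ'_0) = 0.16×4.9/(1+0.76)×log₁₀(95.2/69.5)
    = 0.44545 × 0.13665 = 0.06087 m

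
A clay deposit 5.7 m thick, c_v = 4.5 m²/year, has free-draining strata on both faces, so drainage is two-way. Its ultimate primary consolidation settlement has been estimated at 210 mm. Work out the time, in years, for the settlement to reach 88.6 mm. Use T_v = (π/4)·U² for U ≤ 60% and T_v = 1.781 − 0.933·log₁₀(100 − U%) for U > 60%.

t ≈ 0.252 years

Drainage path length: H_d = H/2 = 2.85 m (double drainage).
U = S(t)/S_ult = 88.6/210 = 0.4219.
U ≤ 60%: T_v = (π/4)·U² = (π/4)×0.4219² = 0.1398.
t = T_v·H_d²/c_v = 0.1398×2.85²/4.5 = 0.2523 years.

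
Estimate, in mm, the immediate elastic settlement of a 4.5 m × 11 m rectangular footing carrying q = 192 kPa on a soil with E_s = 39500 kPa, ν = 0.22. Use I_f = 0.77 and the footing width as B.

Immediate (elastic) settlement: S_e = q·B·(1−ν²)/E_s · I_f.
S_e = 192 × 4.5 × (1 − 0.22²) / 39500 × 0.77
    = 192 × 4.5 × 0.9516 / 39500 × 0.77
    = 0.01603 m = 16.03 mm

S_e ≈ 16 mm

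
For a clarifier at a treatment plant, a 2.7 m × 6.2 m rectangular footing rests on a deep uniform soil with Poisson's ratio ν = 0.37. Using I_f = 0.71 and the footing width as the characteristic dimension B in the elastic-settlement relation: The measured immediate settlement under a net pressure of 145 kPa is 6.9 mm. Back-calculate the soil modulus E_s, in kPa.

E_s ≈ 34800 kPa

S_e = q·B·(1−ν²)/E_s · I_f  ⇒  E_s = q·B·(1−ν²)·I_f / S_e.
E_s = 145 × 2.7 × 0.8631 × 0.71 / 0.0069 = 34770 kPa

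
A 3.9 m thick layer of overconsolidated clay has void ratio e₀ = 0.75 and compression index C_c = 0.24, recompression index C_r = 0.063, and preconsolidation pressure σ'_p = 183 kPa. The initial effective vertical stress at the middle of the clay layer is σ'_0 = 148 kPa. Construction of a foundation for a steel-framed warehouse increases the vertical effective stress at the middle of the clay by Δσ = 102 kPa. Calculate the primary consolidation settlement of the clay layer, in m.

Final effective stress: σ'_f = 148 + 102 = 250 kPa.
σ'_f = 250 > σ'_p = 183 kPa, so the stress path crosses the preconsolidation pressure — recompression up to σ'_p, then virgin compression beyond:
S_c = H/(1+e₀)·[C_r·log₁₀(σ'_p/σ'_0) + C_c·log₁₀(σ'_f/σ'_p)]
    = 3.9/1.75 × [0.063×log₁₀(183/148) + 0.24×log₁₀(250/183)]
    = 2.2286 × [0.0058079 + 0.032517] = 0.08541 m

S_c ≈ 0.0854 m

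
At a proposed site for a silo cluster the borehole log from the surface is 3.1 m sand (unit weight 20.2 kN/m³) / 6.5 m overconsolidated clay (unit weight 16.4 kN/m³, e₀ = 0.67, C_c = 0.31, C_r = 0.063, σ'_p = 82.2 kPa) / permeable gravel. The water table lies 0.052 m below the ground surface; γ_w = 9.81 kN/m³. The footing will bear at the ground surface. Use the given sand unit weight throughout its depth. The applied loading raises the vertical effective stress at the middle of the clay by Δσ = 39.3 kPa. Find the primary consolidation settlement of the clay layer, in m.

Mid-depth of clay below the ground surface: z = 3.1 + 6.5/2 = 6.35 m.
Total vertical stress at mid-clay: σ_v = 20.2×3.1 + 16.4×3.25 = 115.92 kPa.
Pore pressure: u = 9.81×(6.35 − 0.052) = 61.783 kPa.
Initial effective stress: σ'_0 = σ_v − u = 115.92 − 61.783 = 54.137 kPa.
Final effective stress: σ'_f = 54.137 + 39.3 = 93.437 kPa.
σ'_f = 93.437 > σ'_p = 82.2 kPa, so the stress path crosses the preconsolidation pressure — recompression up to σ'_p, then virgin compression beyond:
S_c = H/(1+e₀)·[C_r·log₁₀(σ'_p/σ'_0) + C_c·log₁₀(σ'_f/σ'_p)]
    = 6.5/1.67 × [0.063×log₁₀(82.2/54.137) + 0.31×log₁₀(93.437/82.2)]
    = 3.8922 × [0.011427 + 0.017251] = 0.1116 m

S_c ≈ 0.112 m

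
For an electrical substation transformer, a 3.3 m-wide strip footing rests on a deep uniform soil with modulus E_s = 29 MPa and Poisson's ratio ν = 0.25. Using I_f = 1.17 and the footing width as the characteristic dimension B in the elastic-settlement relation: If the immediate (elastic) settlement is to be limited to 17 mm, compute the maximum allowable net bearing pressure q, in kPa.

E_s = 29 MPa = 29000 kPa.
S_e = q·B·(1−ν²)/E_s · I_f  ⇒  q = S_e·E_s / (B·(1−ν²)·I_f).
q = 0.017 × 29000 / (3.3 × 0.9375 × 1.17) = 136.2 kPa

q ≈ 136 kPa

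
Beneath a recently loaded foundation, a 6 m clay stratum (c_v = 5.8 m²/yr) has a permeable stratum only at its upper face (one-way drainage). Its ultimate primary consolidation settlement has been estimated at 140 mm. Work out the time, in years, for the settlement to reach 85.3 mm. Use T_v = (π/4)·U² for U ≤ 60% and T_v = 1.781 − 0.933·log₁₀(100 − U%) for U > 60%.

t ≈ 1.84 years

Drainage path length: H_d = H = 6 m (single drainage).
U = S(t)/S_ult = 85.3/140 = 0.6093.
U > 60%: T_v = 1.781 − 0.933·log₁₀(100 − 60.929) = 0.2958.
t = T_v·H_d²/c_v = 0.2958×6²/5.8 = 1.836 years.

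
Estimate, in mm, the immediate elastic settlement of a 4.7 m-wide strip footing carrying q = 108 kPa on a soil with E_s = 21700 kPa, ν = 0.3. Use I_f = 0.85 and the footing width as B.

S_e ≈ 18.1 mm

Immediate (elastic) settlement: S_e = q·B·(1−ν²)/E_s · I_f.
S_e = 108 × 4.7 × (1 − 0.3²) / 21700 × 0.85
    = 108 × 4.7 × 0.91 / 21700 × 0.85
    = 0.01809 m = 18.09 mm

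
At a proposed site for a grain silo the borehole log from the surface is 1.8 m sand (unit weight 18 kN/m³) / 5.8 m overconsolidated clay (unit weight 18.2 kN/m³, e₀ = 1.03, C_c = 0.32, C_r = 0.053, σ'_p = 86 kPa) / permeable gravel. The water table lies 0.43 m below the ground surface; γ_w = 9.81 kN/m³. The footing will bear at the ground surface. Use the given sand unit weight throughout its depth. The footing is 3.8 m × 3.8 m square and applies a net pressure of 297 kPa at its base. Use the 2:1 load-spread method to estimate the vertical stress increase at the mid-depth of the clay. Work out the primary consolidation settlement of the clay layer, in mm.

S_c ≈ 115 mm

Mid-depth of clay below the ground surface: z = 1.8 + 5.8/2 = 4.7 m.
Total vertical stress at mid-clay: σ_v = 18×1.8 + 18.2×2.9 = 85.18 kPa.
Pore pressure: u = 9.81×(4.7 − 0.43) = 41.889 kPa.
Initial effective stress: σ'_0 = σ_v − u = 85.18 − 41.889 = 43.291 kPa.
Stress increase at mid-clay by the 2:1 spreading method:
Δσ = qBL/((B+z)(L+z)) = 297×3.8×3.8/((3.8+4.7)(3.8+4.7)) = 59.359 kPa
Final effective stress: σ'_f = 43.291 + 59.359 = 102.65 kPa.
σ'_f = 102.65 > σ'_p = 86 kPa, so the stress path crosses the preconsolidation pressure — recompression up to σ'_p, then virgin compression beyond:
S_c = H/(1+e₀)·[C_r·log₁₀(σ'_p/σ'_0) + C_c·log₁₀(σ'_f/σ'_p)]
    = 5.8/2.03 × [0.053×log₁₀(86/43.291) + 0.32×log₁₀(102.65/86)]
    = 2.8571 × [0.015799 + 0.024595] = 0.1154 m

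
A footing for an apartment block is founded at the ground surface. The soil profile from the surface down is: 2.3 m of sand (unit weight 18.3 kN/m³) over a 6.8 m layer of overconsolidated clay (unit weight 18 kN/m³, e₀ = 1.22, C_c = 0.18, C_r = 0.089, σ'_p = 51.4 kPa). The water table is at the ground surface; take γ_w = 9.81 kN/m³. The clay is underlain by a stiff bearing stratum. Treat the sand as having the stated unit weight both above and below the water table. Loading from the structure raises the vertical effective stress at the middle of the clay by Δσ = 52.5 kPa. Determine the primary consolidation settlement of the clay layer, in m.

Mid-depth of clay below the ground surface: z = 2.3 + 6.8/2 = 5.7 m.
Total vertical stress at mid-clay: σ_v = 18.3×2.3 + 18×3.4 = 103.29 kPa.
Pore pressure: u = 9.81×(5.7 − 0) = 55.917 kPa.
Initial effective stress: σ'_0 = σ_v − u = 103.29 − 55.917 = 47.373 kPa.
Final effective stress: σ'_f = 47.373 + 52.5 = 99.873 kPa.
σ'_f = 99.873 > σ'_p = 51.4 kPa, so the stress path crosses the preconsolidation pressure — recompression up to σ'_p, then virgin compression beyond:
S_c = H/(1+e₀)·[C_r·log₁₀(σ'_p/σ'_0) + C_c·log₁₀(σ'_f/σ'_p)]
    = 6.8/2.22 × [0.089×log₁₀(51.4/47.373) + 0.18×log₁₀(99.873/51.4)]
    = 3.0631 × [0.0031535 + 0.051927] = 0.1687 m

S_c ≈ 0.169 m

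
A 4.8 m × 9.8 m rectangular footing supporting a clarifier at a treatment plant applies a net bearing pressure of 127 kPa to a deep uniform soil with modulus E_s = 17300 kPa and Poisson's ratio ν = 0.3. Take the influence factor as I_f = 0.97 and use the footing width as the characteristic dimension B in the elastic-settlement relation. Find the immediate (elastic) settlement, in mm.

Immediate (elastic) settlement: S_e = q·B·(1−ν²)/E_s · I_f.
S_e = 127 × 4.8 × (1 − 0.3²) / 17300 × 0.97
    = 127 × 4.8 × 0.91 / 17300 × 0.97
    = 0.0311 m = 31.1 mm

S_e ≈ 31.1 mm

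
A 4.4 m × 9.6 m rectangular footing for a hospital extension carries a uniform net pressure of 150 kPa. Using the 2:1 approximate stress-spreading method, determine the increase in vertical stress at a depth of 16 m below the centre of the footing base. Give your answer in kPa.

Δσ_z ≈ 12.1 kPa

By the 2:1 method the load spreads at 1 horizontal : 2 vertical, so at depth z the loaded area has grown by z in each plan dimension:
Δσ = qBL/((B+z)(L+z)) = 150×4.4×9.6/((4.4+16)(9.6+16)) = 12.132 kPa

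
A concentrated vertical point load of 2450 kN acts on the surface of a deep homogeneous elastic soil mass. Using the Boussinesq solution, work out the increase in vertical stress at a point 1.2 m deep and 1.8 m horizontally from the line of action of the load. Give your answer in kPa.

Boussinesq vertical stress below a point load on an elastic half-space:
Δσ_z = 3P/(2πz²) · [1 + (r/z)²]^(−5/2)
r/z = 1.8/1.2 = 1.5; [1+(r/z)²]^(−5/2) = 0.052516.
Δσ_z = 3×2450/(2π×1.2²) × 0.052516 = 812.35 × 0.052516 = 42.66 kPa

Δσ_z ≈ 42.7 kPa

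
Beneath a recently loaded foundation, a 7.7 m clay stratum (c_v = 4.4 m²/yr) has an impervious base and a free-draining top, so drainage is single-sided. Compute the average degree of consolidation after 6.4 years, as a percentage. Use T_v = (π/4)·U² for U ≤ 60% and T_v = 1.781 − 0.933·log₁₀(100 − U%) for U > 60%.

Drainage path length: H_d = H = 7.7 m (single drainage).
T_v = c_v·t/H_d² = 4.4×6.4/7.7² = 0.47495.
T_v = 0.47495 corresponds to the U > 60% branch:
U = 1 − 10^((1.781 − T_v)/0.933)/100 = 0.7489

U ≈ 74.9 %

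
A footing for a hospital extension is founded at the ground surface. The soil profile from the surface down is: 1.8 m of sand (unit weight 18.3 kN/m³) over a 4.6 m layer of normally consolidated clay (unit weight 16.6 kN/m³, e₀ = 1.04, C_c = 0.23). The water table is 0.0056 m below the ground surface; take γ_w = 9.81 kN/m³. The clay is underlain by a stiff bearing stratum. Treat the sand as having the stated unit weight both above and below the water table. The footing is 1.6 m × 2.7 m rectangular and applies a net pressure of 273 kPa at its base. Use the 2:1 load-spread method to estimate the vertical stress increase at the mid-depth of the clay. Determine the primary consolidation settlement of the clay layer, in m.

Mid-depth of clay below the ground surface: z = 1.8 + 4.6/2 = 4.1 m.
Total vertical stress at mid-clay: σ_v = 18.3×1.8 + 16.6×2.3 = 71.12 kPa.
Pore pressure: u = 9.81×(4.1 − 0.0056) = 40.162 kPa.
Initial effective stress: σ'_0 = σ_v − u = 71.12 − 40.162 = 30.958 kPa.
Stress increase at mid-clay by the 2:1 spreading method:
Δσ = qBL/((B+z)(L+z)) = 273×1.6×2.7/((1.6+4.1)(2.7+4.1)) = 30.427 kPa
Final effective stress: σ'_f = σ'_0 + Δσ = 30.958 + 30.427 = 61.385 kPa.
Normally consolidated clay, so the full stress increment lies on the virgin compression line:
S_c = C_c·H/(1+e₀)·log₁₀(σ'_f/σ'_0) = 0.23×4.6/(1+1.04)×log₁₀(61.385/30.958)
    = 0.51863 × 0.29729 = 0.1542 m

S_c ≈ 0.154 m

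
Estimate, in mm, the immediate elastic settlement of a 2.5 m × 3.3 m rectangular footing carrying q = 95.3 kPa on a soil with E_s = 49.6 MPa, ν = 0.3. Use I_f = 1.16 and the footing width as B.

S_e ≈ 5.07 mm

Immediate (elastic) settlement: S_e = q·B·(1−ν²)/E_s · I_f.
E_s = 49.6 MPa = 49600 kPa.
S_e = 95.3 × 2.5 × (1 − 0.3²) / 49600 × 1.16
    = 95.3 × 2.5 × 0.91 / 49600 × 1.16
    = 0.00507 m = 5.07 mm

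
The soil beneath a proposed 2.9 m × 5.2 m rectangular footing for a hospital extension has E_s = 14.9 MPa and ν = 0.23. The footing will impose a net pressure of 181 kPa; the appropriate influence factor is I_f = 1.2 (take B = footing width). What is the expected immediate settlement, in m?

Immediate (elastic) settlement: S_e = q·B·(1−ν²)/E_s · I_f.
E_s = 14.9 MPa = 14900 kPa.
S_e = 181 × 2.9 × (1 − 0.23²) / 14900 × 1.2
    = 181 × 2.9 × 0.9471 / 14900 × 1.2
    = 0.04004 m

S_e ≈ 0.04 m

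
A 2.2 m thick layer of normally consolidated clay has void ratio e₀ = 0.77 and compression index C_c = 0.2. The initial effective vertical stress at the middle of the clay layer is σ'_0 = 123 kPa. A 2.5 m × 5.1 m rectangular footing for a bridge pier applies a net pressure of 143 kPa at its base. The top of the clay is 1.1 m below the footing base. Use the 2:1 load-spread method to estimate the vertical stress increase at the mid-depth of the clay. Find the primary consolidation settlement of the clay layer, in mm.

Mid-depth of clay below the footing base: z = 1.1 + 2.2/2 = 2.2 m.
Stress increase at mid-clay by the 2:1 spreading method:
Δσ = qBL/((B+z)(L+z)) = 143×2.5×5.1/((2.5+2.2)(5.1+2.2)) = 53.14 kPa
Final effective stress: σ'_f = σ'_0 + Δσ = 123 + 53.14 = 176.14 kPa.
Normally consolidated clay, so the full stress increment lies on the virgin compression line:
S_c = C_c·H/(1+e₀)·log₁₀(σ'_f/σ'_0) = 0.2×2.2/(1+0.77)×log₁₀(176.14/123)
    = 0.24859 × 0.15595 = 0.03877 m

S_c ≈ 38.8 mm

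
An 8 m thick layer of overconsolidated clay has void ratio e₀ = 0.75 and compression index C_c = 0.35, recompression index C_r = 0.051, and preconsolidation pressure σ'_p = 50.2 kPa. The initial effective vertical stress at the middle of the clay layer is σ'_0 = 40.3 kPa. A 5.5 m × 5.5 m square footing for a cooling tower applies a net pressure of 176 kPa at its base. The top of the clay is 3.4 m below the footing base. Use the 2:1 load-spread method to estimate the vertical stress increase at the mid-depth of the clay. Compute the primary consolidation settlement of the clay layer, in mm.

S_c ≈ 276 mm

Mid-depth of clay below the footing base: z = 3.4 + 8/2 = 7.4 m.
Stress increase at mid-clay by the 2:1 spreading method:
Δσ = qBL/((B+z)(L+z)) = 176×5.5×5.5/((5.5+7.4)(5.5+7.4)) = 31.993 kPa
Final effective stress: σ'_f = 40.3 + 31.993 = 72.293 kPa.
σ'_f = 72.293 > σ'_p = 50.2 kPa, so the stress path crosses the preconsolidation pressure — recompression up to σ'_p, then virgin compression beyond:
S_c = H/(1+e₀)·[C_r·log₁₀(σ'_p/σ'_0) + C_c·log₁₀(σ'_f/σ'_p)]
    = 8/1.75 × [0.051×log₁₀(50.2/40.3) + 0.35×log₁₀(72.293/50.2)]
    = 4.5714 × [0.0048653 + 0.055437] = 0.2757 m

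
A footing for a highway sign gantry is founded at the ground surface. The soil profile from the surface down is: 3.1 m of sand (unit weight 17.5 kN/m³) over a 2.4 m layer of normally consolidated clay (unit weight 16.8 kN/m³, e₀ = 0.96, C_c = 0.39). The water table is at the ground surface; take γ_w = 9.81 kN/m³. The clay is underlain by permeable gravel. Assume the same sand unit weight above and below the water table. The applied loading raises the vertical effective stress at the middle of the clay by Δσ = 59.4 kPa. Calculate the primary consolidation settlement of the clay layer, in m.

Mid-depth of clay below the ground surface: z = 3.1 + 2.4/2 = 4.3 m.
Total vertical stress at mid-clay: σ_v = 17.5×3.1 + 16.8×1.2 = 74.41 kPa.
Pore pressure: u = 9.81×(4.3 − 0) = 42.183 kPa.
Initial effective stress: σ'_0 = σ_v − u = 74.41 − 42.183 = 32.227 kPa.
Final effective stress: σ'_f = σ'_0 + Δσ = 32.227 + 59.4 = 91.627 kPa.
Normally consolidated clay, so the full stress increment lies on the virgin compression line:
S_c = C_c·H/(1+e₀)·log₁₀(σ'_f/σ'_0) = 0.39×2.4/(1+0.96)×log₁₀(91.627/32.227)
    = 0.47755 × 0.4538 = 0.2167 m

S_c ≈ 0.217 m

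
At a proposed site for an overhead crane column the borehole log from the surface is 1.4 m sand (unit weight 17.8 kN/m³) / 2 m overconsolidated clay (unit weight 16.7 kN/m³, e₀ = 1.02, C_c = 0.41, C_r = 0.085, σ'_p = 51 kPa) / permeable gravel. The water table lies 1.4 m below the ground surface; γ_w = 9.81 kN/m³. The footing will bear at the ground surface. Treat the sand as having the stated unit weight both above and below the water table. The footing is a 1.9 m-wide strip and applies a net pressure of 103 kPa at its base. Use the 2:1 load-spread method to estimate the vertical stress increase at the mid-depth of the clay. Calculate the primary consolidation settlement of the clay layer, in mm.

S_c ≈ 90.6 mm

Mid-depth of clay below the ground surface: z = 1.4 + 2/2 = 2.4 m.
Total vertical stress at mid-clay: σ_v = 17.8×1.4 + 16.7×1 = 41.62 kPa.
Pore pressure: u = 9.81×(2.4 − 1.4) = 9.81 kPa.
Initial effective stress: σ'_0 = σ_v − u = 41.62 − 9.81 = 31.81 kPa.
Stress increase at mid-clay by the 2:1 spreading method:
Δσ = qB/(B+z) = 103×1.9/(1.9+2.4) = 45.512 kPa
Final effective stress: σ'_f = 31.81 + 45.512 = 77.322 kPa.
σ'_f = 77.322 > σ'_p = 51 kPa, so the stress path crosses the preconsolidation pressure — recompression up to σ'_p, then virgin compression beyond:
S_c = H/(1+e₀)·[C_r·log₁₀(σ'_p/σ'_0) + C_c·log₁₀(σ'_f/σ'_p)]
    = 2/2.02 × [0.085×log₁₀(51/31.81) + 0.41×log₁₀(77.322/51)]
    = 0.9901 × [0.017426 + 0.0741] = 0.09062 m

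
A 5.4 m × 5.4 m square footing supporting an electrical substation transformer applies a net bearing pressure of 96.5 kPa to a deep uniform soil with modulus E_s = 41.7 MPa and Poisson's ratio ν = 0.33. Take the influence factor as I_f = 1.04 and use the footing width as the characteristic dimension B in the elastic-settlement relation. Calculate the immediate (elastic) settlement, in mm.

Immediate (elastic) settlement: S_e = q·B·(1−ν²)/E_s · I_f.
E_s = 41.7 MPa = 41700 kPa.
S_e = 96.5 × 5.4 × (1 − 0.33²) / 41700 × 1.04
    = 96.5 × 5.4 × 0.8911 / 41700 × 1.04
    = 0.01158 m = 11.58 mm

S_e ≈ 11.6 mm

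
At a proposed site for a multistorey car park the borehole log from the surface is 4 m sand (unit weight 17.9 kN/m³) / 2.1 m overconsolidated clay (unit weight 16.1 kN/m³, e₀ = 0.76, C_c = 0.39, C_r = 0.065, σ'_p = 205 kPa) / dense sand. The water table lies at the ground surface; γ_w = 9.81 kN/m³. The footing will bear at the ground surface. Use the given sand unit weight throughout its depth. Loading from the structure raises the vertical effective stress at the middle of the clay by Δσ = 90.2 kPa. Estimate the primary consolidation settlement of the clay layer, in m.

Mid-depth of clay below the ground surface: z = 4 + 2.1/2 = 5.05 m.
Total vertical stress at mid-clay: σ_v = 17.9×4 + 16.1×1.05 = 88.505 kPa.
Pore pressure: u = 9.81×(5.05 − 0) = 49.541 kPa.
Initial effective stress: σ'_0 = σ_v − u = 88.505 − 49.541 = 38.964 kPa.
Final effective stress: σ'_f = 38.964 + 90.2 = 129.16 kPa.
σ'_f = 129.16 ≤ σ'_p = 205 kPa, so the clay remains overconsolidated and only the recompression index applies:
S_c = C_r·H/(1+e₀)·log₁₀(σ'_f/σ'_0) = 0.065×2.1/1.76×log₁₀(129.16/38.964)
    = 0.077558 × 0.52046 = 0.04037 m

S_c ≈ 0.0404 m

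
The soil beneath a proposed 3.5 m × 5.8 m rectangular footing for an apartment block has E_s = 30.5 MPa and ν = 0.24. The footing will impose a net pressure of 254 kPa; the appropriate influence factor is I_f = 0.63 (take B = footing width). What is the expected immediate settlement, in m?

Immediate (elastic) settlement: S_e = q·B·(1−ν²)/E_s · I_f.
E_s = 30.5 MPa = 30500 kPa.
S_e = 254 × 3.5 × (1 − 0.24²) / 30500 × 0.63
    = 254 × 3.5 × 0.9424 / 30500 × 0.63
    = 0.01731 m

S_e ≈ 0.0173 m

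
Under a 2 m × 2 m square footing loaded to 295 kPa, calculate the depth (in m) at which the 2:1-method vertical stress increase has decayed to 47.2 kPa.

2:1 spreading — at depth z the loaded area has grown by z in each plan dimension:
qB²/(B+z)² = Δσ_z ⇒ z = B(√(q/Δσ_z) − 1) = 2×(√(295/47.2) − 1) = 3 m

z ≈ 3 m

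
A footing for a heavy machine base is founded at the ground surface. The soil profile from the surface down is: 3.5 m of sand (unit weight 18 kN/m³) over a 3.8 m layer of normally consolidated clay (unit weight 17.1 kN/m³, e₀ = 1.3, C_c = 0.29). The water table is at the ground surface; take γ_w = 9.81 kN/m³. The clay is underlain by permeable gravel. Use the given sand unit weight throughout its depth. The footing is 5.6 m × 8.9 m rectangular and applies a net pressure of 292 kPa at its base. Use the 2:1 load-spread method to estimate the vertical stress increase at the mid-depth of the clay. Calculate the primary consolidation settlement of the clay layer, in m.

S_c ≈ 0.24 m

Mid-depth of clay below the ground surface: z = 3.5 + 3.8/2 = 5.4 m.
Total vertical stress at mid-clay: σ_v = 18×3.5 + 17.1×1.9 = 95.49 kPa.
Pore pressure: u = 9.81×(5.4 − 0) = 52.974 kPa.
Initial effective stress: σ'_0 = σ_v − u = 95.49 − 52.974 = 42.516 kPa.
Stress increase at mid-clay by the 2:1 spreading method:
Δσ = qBL/((B+z)(L+z)) = 292×5.6×8.9/((5.6+5.4)(8.9+5.4)) = 92.519 kPa
Final effective stress: σ'_f = σ'_0 + Δσ = 42.516 + 92.519 = 135.03 kPa.
Normally consolidated clay, so the full stress increment lies on the virgin compression line:
S_c = C_c·H/(1+e₀)·log₁₀(σ'_f/σ'_0) = 0.29×3.8/(1+1.3)×log₁₀(135.03/42.516)
    = 0.47913 × 0.50188 = 0.2405 m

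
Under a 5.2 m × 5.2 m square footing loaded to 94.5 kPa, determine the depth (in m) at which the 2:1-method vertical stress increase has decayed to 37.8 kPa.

z ≈ 3.02 m

2:1 spreading — at depth z the loaded area has grown by z in each plan dimension:
qB²/(B+z)² = Δσ_z ⇒ z = B(√(q/Δσ_z) − 1) = 5.2×(√(94.5/37.8) − 1) = 3.022 m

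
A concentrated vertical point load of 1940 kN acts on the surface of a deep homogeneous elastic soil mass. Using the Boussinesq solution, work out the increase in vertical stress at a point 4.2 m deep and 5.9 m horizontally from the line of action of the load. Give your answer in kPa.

Boussinesq vertical stress below a point load on an elastic half-space:
Δσ_z = 3P/(2πz²) · [1 + (r/z)²]^(−5/2)
r/z = 5.9/4.2 = 1.4048; [1+(r/z)²]^(−5/2) = 0.065597.
Δσ_z = 3×1940/(2π×4.2²) × 0.065597 = 52.51 × 0.065597 = 3.444 kPa

Δσ_z ≈ 3.44 kPa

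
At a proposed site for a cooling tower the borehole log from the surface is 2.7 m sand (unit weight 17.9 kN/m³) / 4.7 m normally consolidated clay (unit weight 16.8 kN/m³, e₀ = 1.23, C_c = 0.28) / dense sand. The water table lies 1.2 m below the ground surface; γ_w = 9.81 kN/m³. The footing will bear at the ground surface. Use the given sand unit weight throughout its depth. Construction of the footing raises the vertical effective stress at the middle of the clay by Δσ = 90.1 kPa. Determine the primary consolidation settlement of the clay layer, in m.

S_c ≈ 0.264 m

Mid-depth of clay below the ground surface: z = 2.7 + 4.7/2 = 5.05 m.
Total vertical stress at mid-clay: σ_v = 17.9×2.7 + 16.8×2.35 = 87.81 kPa.
Pore pressure: u = 9.81×(5.05 − 1.2) = 37.769 kPa.
Initial effective stress: σ'_0 = σ_v − u = 87.81 − 37.769 = 50.041 kPa.
Final effective stress: σ'_f = σ'_0 + Δσ = 50.041 + 90.1 = 140.14 kPa.
Normally consolidated clay, so the full stress increment lies on the virgin compression line:
S_c = C_c·H/(1+e₀)·log₁₀(σ'_f/σ'_0) = 0.28×4.7/(1+1.23)×log₁₀(140.14/50.041)
    = 0.59013 × 0.44724 = 0.2639 m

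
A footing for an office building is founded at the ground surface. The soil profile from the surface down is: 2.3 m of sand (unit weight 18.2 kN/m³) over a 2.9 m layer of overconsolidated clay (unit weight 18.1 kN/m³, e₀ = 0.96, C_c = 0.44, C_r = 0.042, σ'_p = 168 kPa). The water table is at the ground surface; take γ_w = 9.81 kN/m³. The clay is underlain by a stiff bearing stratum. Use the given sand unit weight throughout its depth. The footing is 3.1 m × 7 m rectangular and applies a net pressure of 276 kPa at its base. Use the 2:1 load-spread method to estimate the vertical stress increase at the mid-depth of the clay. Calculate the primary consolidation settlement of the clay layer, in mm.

S_c ≈ 34.5 mm

Mid-depth of clay below the ground surface: z = 2.3 + 2.9/2 = 3.75 m.
Total vertical stress at mid-clay: σ_v = 18.2×2.3 + 18.1×1.45 = 68.105 kPa.
Pore pressure: u = 9.81×(3.75 − 0) = 36.788 kPa.
Initial effective stress: σ'_0 = σ_v − u = 68.105 − 36.788 = 31.317 kPa.
Stress increase at mid-clay by the 2:1 spreading method:
Δσ = qBL/((B+z)(L+z)) = 276×3.1×7/((3.1+3.75)(7+3.75)) = 81.334 kPa
Final effective stress: σ'_f = 31.317 + 81.334 = 112.65 kPa.
σ'_f = 112.65 ≤ σ'_p = 168 kPa, so the clay remains overconsolidated and only the recompression index applies:
S_c = C_r·H/(1+e₀)·log₁₀(σ'_f/σ'_0) = 0.042×2.9/1.96×log₁₀(112.65/31.317)
    = 0.062143 × 0.55595 = 0.03455 m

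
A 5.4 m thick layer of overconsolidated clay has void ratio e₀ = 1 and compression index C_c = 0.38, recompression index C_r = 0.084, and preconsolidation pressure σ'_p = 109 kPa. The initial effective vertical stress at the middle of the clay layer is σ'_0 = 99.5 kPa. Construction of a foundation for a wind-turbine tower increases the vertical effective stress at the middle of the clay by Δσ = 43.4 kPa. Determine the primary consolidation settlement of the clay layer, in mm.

S_c ≈ 130 mm

Final effective stress: σ'_f = 99.5 + 43.4 = 142.9 kPa.
σ'_f = 142.9 > σ'_p = 109 kPa, so the stress path crosses the preconsolidation pressure — recompression up to σ'_p, then virgin compression beyond:
S_c = H/(1+e₀)·[C_r·log₁₀(σ'_p/σ'_0) + C_c·log₁₀(σ'_f/σ'_p)]
    = 5.4/2 × [0.084×log₁₀(109/99.5) + 0.38×log₁₀(142.9/109)]
    = 2.7 × [0.0033267 + 0.04469] = 0.1296 m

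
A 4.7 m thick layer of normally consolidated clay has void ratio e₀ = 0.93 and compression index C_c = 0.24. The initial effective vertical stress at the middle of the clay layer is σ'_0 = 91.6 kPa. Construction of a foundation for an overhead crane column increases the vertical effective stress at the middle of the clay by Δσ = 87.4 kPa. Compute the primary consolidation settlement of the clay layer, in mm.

S_c ≈ 170 mm

Final effective stress: σ'_f = σ'_0 + Δσ = 91.6 + 87.4 = 179 kPa.
Normally consolidated clay, so the full stress increment lies on the virgin compression line:
S_c = C_c·H/(1+e₀)·log₁₀(σ'_f/σ'_0) = 0.24×4.7/(1+0.93)×log₁₀(179/91.6)
    = 0.58446 × 0.29096 = 0.1701 m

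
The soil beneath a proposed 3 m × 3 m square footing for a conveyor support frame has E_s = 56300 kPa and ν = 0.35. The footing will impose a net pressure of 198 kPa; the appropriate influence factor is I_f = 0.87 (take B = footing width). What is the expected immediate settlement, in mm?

S_e ≈ 8.05 mm

Immediate (elastic) settlement: S_e = q·B·(1−ν²)/E_s · I_f.
S_e = 198 × 3 × (1 − 0.35²) / 56300 × 0.87
    = 198 × 3 × 0.8775 / 56300 × 0.87
    = 0.008055 m = 8.055 mm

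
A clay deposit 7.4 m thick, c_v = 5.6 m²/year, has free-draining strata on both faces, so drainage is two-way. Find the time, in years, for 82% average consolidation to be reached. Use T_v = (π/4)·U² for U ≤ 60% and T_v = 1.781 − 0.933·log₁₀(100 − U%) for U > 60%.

Drainage path length: H_d = H/2 = 3.7 m (double drainage).
U > 60%: T_v = 1.781 − 0.933·log₁₀(100 − 82) = 0.60983.
t = T_v·H_d²/c_v = 0.60983×3.7²/5.6 = 1.491 years.

t ≈ 1.49 years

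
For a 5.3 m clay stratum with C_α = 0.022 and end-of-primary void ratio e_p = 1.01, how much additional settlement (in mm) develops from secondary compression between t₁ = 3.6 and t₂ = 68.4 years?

S_s ≈ 74.2 mm

Secondary compression: S_s = C_α·H/(1+e_p)·log₁₀(t₂/t₁)
S_s = 0.022×5.3/(1+1.01)×log₁₀(68.4/3.6)
    = 0.05801 × 1.279 = 0.07418 m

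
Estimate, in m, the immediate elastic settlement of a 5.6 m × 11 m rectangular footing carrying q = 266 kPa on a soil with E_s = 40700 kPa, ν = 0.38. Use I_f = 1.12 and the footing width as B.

Immediate (elastic) settlement: S_e = q·B·(1−ν²)/E_s · I_f.
S_e = 266 × 5.6 × (1 − 0.38²) / 40700 × 1.12
    = 266 × 5.6 × 0.8556 / 40700 × 1.12
    = 0.03507 m

S_e ≈ 0.0351 m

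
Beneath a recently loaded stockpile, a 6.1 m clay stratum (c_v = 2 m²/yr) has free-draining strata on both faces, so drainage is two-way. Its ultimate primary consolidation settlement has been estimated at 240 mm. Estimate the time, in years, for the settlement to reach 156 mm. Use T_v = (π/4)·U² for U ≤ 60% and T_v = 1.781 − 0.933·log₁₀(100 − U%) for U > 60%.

Drainage path length: H_d = H/2 = 3.05 m (double drainage).
U = S(t)/S_ult = 156/240 = 0.65.
U > 60%: T_v = 1.781 − 0.933·log₁₀(100 − 65) = 0.34038.
t = T_v·H_d²/c_v = 0.34038×3.05²/2 = 1.583 years.

t ≈ 1.58 years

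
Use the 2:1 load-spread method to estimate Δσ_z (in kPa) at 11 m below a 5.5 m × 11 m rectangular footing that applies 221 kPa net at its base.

By the 2:1 method the load spreads at 1 horizontal : 2 vertical, so at depth z the loaded area has grown by z in each plan dimension:
Δσ = qBL/((B+z)(L+z)) = 221×5.5×11/((5.5+11)(11+11)) = 36.833 kPa

Δσ_z ≈ 36.8 kPa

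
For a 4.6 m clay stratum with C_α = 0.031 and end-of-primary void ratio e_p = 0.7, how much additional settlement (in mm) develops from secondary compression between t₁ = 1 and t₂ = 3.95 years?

Secondary compression: S_s = C_α·H/(1+e_p)·log₁₀(t₂/t₁)
S_s = 0.031×4.6/(1+0.7)×log₁₀(3.95/1)
    = 0.08388 × 0.5966 = 0.05004 m

S_s ≈ 50 mm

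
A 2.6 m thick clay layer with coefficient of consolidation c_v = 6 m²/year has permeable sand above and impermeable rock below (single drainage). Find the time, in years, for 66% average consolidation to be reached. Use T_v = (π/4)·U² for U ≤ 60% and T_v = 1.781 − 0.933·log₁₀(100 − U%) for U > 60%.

t ≈ 0.397 years

Drainage path length: H_d = H = 2.6 m (single drainage).
U > 60%: T_v = 1.781 − 0.933·log₁₀(100 − 66) = 0.35213.
t = T_v·H_d²/c_v = 0.35213×2.6²/6 = 0.3967 years.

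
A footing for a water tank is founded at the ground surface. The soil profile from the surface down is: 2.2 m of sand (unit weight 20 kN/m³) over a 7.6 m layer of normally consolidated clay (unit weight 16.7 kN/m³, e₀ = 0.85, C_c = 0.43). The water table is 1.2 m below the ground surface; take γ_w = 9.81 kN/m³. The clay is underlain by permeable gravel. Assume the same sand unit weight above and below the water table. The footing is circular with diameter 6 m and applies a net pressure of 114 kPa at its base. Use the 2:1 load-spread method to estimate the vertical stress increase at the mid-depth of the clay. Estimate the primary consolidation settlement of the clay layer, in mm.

S_c ≈ 297 mm

Mid-depth of clay below the ground surface: z = 2.2 + 7.6/2 = 6 m.
Total vertical stress at mid-clay: σ_v = 20×2.2 + 16.7×3.8 = 107.46 kPa.
Pore pressure: u = 9.81×(6 − 1.2) = 47.088 kPa.
Initial effective stress: σ'_0 = σ_v − u = 107.46 − 47.088 = 60.372 kPa.
Stress increase at mid-clay by the 2:1 spreading method:
Δσ ≈ qD²/(D+z)² = 114×6²/(6+6)² = 28.5 kPa
Final effective stress: σ'_f = σ'_0 + Δσ = 60.372 + 28.5 = 88.872 kPa.
Normally consolidated clay, so the full stress increment lies on the virgin compression line:
S_c = C_c·H/(1+e₀)·log₁₀(σ'_f/σ'_0) = 0.43×7.6/(1+0.85)×log₁₀(88.872/60.372)
    = 1.7665 × 0.16793 = 0.2966 m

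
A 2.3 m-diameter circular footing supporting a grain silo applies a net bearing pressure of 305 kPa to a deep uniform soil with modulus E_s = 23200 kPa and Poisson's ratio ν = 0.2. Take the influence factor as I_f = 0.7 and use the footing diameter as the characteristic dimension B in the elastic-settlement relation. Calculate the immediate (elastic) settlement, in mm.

Immediate (elastic) settlement: S_e = q·B·(1−ν²)/E_s · I_f.
S_e = 305 × 2.3 × (1 − 0.2²) / 23200 × 0.7
    = 305 × 2.3 × 0.96 / 23200 × 0.7
    = 0.02032 m = 20.32 mm

S_e ≈ 20.3 mm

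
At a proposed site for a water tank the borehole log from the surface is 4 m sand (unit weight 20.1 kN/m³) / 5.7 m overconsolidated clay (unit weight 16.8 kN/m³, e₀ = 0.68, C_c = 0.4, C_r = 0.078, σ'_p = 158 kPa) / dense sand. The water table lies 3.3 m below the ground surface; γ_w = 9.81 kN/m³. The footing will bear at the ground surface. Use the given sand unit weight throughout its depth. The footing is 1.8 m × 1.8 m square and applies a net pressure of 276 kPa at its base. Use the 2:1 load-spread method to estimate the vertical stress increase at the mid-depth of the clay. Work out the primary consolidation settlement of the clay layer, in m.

S_c ≈ 0.0138 m

Mid-depth of clay below the ground surface: z = 4 + 5.7/2 = 6.85 m.
Total vertical stress at mid-clay: σ_v = 20.1×4 + 16.8×2.85 = 128.28 kPa.
Pore pressure: u = 9.81×(6.85 − 3.3) = 34.825 kPa.
Initial effective stress: σ'_0 = σ_v − u = 128.28 − 34.825 = 93.455 kPa.
Stress increase at mid-clay by the 2:1 spreading method:
Δσ = qBL/((B+z)(L+z)) = 276×1.8×1.8/((1.8+6.85)(1.8+6.85)) = 11.951 kPa
Final effective stress: σ'_f = 93.455 + 11.951 = 105.41 kPa.
σ'_f = 105.41 ≤ σ'_p = 158 kPa, so the clay remains overconsolidated and only the recompression index applies:
S_c = C_r·H/(1+e₀)·log₁₀(σ'_f/σ'_0) = 0.078×5.7/1.68×log₁₀(105.41/93.455)
    = 0.26465 × 0.052279 = 0.01384 m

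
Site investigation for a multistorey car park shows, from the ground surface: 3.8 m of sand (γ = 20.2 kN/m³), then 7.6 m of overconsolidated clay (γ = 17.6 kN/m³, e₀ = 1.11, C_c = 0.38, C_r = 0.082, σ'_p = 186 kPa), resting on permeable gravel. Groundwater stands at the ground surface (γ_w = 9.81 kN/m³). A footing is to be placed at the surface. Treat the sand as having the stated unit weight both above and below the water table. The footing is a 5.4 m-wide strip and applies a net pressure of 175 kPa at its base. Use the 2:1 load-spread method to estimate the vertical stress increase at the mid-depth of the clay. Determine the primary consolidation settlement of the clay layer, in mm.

Mid-depth of clay below the ground surface: z = 3.8 + 7.6/2 = 7.6 m.
Total vertical stress at mid-clay: σ_v = 20.2×3.8 + 17.6×3.8 = 143.64 kPa.
Pore pressure: u = 9.81×(7.6 − 0) = 74.556 kPa.
Initial effective stress: σ'_0 = σ_v − u = 143.64 − 74.556 = 69.084 kPa.
Stress increase at mid-clay by the 2:1 spreading method:
Δσ = qB/(B+z) = 175×5.4/(5.4+7.6) = 72.692 kPa
Final effective stress: σ'_f = 69.084 + 72.692 = 141.78 kPa.
σ'_f = 141.78 ≤ σ'_p = 186 kPa, so the clay remains overconsolidated and only the recompression index applies:
S_c = C_r·H/(1+e₀)·log₁₀(σ'_f/σ'_0) = 0.082×7.6/2.11×log₁₀(141.78/69.084)
    = 0.29536 × 0.31224 = 0.09222 m

S_c ≈ 92.2 mm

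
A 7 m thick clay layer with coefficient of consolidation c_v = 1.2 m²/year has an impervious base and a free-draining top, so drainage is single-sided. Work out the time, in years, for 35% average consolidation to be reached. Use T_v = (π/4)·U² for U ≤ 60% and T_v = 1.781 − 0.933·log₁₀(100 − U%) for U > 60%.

Drainage path length: H_d = H = 7 m (single drainage).
U ≤ 60%: T_v = (π/4)·U² = (π/4)×0.35² = 0.096211.
t = T_v·H_d²/c_v = 0.096211×7²/1.2 = 3.929 years.

t ≈ 3.93 years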